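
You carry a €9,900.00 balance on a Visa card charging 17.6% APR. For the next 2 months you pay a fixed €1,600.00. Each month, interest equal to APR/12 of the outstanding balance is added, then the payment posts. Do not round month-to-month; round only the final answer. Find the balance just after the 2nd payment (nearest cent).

Monthly rate r = 17.6%/12 = 1.46667% = 0.0146667.
Each month: B ← B·(1+r) − €1,600.00.
Month 1: interest €145.20; balance after payment €8,445.20.
Month 2: interest €123.86; balance after payment €6,969.06.

€6,969.06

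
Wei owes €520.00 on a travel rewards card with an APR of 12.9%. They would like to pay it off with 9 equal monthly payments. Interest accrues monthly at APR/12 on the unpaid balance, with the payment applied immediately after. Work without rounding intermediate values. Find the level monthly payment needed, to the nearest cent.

€60.93

Monthly rate r = 12.9%/12 = 1.075% = 0.01075.
Level-payment amortization: P = B₀·r / (1 − (1+r)^(−n)) = 520.00·0.01075 / (1 − 1.01075^(−9)).
Denominator 1 − (1+r)^(−9) = 0.0917482361.
P = 5.59 / 0.0917482361 ≈ 60.93.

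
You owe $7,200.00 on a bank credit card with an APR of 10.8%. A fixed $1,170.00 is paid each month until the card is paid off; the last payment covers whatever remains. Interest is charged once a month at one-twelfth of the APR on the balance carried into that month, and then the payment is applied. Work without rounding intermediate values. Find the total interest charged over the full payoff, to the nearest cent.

$241.56

Monthly rate r = 10.8%/12 = 0.9% = 0.009.
Payoff takes n = ⌈−ln(1 − rB₀/P)/ln(1+r)⌉ = ⌈6.359⌉ = 7 payments; the last is $421.56.
Total paid = 6·$1,170.00 + $421.56 = $7,441.56.
Total interest = total paid − principal = $7,441.56 − $7,200.00 = $241.56.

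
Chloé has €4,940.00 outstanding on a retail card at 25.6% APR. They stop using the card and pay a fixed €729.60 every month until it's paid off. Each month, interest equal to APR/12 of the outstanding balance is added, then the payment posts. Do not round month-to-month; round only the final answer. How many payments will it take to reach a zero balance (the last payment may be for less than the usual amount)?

8 months

Monthly rate r = 25.6%/12 = 2.13333% = 0.0213333.
Recurrence: B ← B·(1+r) − €729.60.
Month 1: interest €105.39; balance after payment €4,315.79.
Month 2: interest €92.07; balance after payment €3,678.26.
Closed form: n = −ln(1 − rB₀/P)/ln(1+r) = −ln(0.85556)/ln(1.02133) ≈ 7.390, so the balance reaches zero during payment 8.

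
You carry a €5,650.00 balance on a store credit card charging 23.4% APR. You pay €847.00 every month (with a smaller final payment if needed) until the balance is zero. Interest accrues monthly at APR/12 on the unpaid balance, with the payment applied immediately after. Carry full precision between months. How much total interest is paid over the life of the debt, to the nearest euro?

Monthly rate r = 23.4%/12 = 1.95% = 0.0195.
Payoff takes n = ⌈−ln(1 − rB₀/P)/ln(1+r)⌉ = ⌈7.216⌉ = 8 payments; the last is €184.02.
Total paid = 7·€847.00 + €184.02 = €6,113.02.
Total interest = total paid − principal = €6,113.02 − €5,650.00 = €463.02.

€463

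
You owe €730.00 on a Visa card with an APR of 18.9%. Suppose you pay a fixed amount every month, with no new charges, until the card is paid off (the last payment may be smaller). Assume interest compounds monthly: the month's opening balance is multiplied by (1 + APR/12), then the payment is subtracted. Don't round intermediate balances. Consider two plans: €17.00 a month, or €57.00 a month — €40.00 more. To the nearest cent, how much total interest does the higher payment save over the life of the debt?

Monthly rate r = 18.9%/12 = 1.575% = 0.01575.
At €17.00/mo: n = ⌈−ln(1 − rB₀/P)/ln(1+r)⌉ = 73 payments (last €3.12); total interest = total paid − €730.00 = €497.12.
At €57.00/mo: 15 payments (last €23.83); total interest €91.83.
Interest saved = €497.12 − €91.83 = €405.29.

€405.29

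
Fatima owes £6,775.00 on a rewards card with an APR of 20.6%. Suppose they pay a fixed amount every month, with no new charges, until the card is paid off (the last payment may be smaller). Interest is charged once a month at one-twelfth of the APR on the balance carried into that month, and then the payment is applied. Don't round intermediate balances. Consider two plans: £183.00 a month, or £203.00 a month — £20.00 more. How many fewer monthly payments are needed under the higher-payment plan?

10 fewer payments

Monthly rate r = 20.6%/12 = 1.71667% = 0.0171667.
At £183.00/mo: n = ⌈−ln(1 − rB₀/P)/ln(1+r)⌉ = 60 payments (last £55.22); total interest = total paid − £6,775.00 = £4,077.22.
At £203.00/mo: 50 payments (last £200.05); total interest £3,372.05.
Payments saved = 60 − 50 = 10.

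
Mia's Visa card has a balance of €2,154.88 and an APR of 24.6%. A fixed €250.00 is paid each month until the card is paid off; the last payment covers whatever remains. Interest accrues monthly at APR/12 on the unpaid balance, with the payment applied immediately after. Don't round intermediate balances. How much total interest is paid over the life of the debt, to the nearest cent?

€241.12

Monthly rate r = 24.6%/12 = 2.05% = 0.0205.
Payoff takes n = ⌈−ln(1 − rB₀/P)/ln(1+r)⌉ = ⌈9.582⌉ = 10 payments; the last is €146.00.
Total paid = 9·€250.00 + €146.00 = €2,396.00.
Total interest = total paid − principal = €2,396.00 − €2,154.88 = €241.12.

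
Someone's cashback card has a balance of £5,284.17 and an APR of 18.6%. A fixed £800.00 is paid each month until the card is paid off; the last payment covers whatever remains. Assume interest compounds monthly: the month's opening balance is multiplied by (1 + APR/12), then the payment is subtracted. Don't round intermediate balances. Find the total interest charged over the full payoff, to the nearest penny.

£333.73

Monthly rate r = 18.6%/12 = 1.55% = 0.0155.
Payoff takes n = ⌈−ln(1 − rB₀/P)/ln(1+r)⌉ = ⌈7.022⌉ = 8 payments; the last is £17.90.
Total paid = 7·£800.00 + £17.90 = £5,617.90.
Total interest = total paid − principal = £5,617.90 − £5,284.17 = £333.73.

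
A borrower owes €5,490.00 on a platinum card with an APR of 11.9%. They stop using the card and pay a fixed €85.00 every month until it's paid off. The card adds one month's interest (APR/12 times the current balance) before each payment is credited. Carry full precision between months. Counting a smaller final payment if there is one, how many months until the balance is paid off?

Monthly rate r = 11.9%/12 = 0.991667% = 0.00991667.
Recurrence: B ← B·(1+r) − €85.00.
Month 1: interest €54.44; balance after payment €5,459.44.
Month 2: interest €54.14; balance after payment €5,428.58.
Closed form: n = −ln(1 − rB₀/P)/ln(1+r) = −ln(0.3595)/ln(1.00992) ≈ 103.674, so the balance reaches zero during payment 104.

104 months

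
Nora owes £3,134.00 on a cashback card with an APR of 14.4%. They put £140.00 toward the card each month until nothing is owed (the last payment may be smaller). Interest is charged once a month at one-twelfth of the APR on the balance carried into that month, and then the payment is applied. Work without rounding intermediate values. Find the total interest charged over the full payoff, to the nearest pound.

Monthly rate r = 14.4%/12 = 1.2% = 0.012.
Payoff takes n = ⌈−ln(1 − rB₀/P)/ln(1+r)⌉ = ⌈26.226⌉ = 27 payments; the last is £31.73.
Total paid = 26·£140.00 + £31.73 = £3,671.73.
Total interest = total paid − principal = £3,671.73 − £3,134.00 = £537.73.

£538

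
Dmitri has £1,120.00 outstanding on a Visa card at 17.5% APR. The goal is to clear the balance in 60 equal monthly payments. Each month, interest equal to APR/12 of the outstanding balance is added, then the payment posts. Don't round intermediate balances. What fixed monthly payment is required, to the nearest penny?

Monthly rate r = 17.5%/12 = 1.45833% = 0.0145833.
Level-payment amortization: P = B₀·r / (1 − (1+r)^(−n)) = 1120.00·0.0145833 / (1 − 1.01458^(−60)).
Denominator 1 − (1+r)^(−60) = 0.580495552.
P = 16.3333 / 0.580495552 ≈ 28.14.

£28.14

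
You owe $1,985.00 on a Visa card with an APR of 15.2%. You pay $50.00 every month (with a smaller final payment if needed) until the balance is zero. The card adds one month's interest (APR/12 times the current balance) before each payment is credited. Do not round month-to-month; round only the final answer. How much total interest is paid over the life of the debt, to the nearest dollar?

Monthly rate r = 15.2%/12 = 1.26667% = 0.0126667.
Payoff takes n = ⌈−ln(1 − rB₀/P)/ln(1+r)⌉ = ⌈55.525⌉ = 56 payments; the last is $26.32.
Total paid = 55·$50.00 + $26.32 = $2,776.32.
Total interest = total paid − principal = $2,776.32 − $1,985.00 = $791.32.

$791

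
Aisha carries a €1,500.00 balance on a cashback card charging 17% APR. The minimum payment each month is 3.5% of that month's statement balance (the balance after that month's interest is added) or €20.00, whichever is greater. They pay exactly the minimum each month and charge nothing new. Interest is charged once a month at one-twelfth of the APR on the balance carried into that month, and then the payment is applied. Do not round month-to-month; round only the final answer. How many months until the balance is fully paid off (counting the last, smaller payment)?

Monthly rate r = 17%/12 = 1.41667% = 0.0141667.
While 3.5% of the post-interest balance exceeds €20.00, each month B ← (B·(1+r))·(1 − 0.035), i.e. B shrinks by the factor (1+r)·0.965 = 0.97867.
This holds for months 1–46. Entering month 47 the balance is €556.39; 3.5% of the post-interest balance is now below €20.00, so the flat €20.00 minimum applies from here.
From month 47 a fixed €20.00 at rate r clears €556.39 in 36 more payments. Total: 46 + 36 = 82 months.

82 months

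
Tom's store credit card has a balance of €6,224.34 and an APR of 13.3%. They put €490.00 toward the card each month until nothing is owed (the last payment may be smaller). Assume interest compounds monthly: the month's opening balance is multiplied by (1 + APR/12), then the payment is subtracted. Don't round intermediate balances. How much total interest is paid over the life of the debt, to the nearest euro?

Monthly rate r = 13.3%/12 = 1.10833% = 0.0110833.
Payoff takes n = ⌈−ln(1 − rB₀/P)/ln(1+r)⌉ = ⌈13.767⌉ = 14 payments; the last is €376.11.
Total paid = 13·€490.00 + €376.11 = €6,746.11.
Total interest = total paid − principal = €6,746.11 − €6,224.34 = €521.77.

€522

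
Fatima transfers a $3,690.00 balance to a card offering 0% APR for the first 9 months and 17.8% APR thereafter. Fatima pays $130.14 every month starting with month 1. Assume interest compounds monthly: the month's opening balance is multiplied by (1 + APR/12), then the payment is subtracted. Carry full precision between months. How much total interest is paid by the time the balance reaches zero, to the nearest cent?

Promo months 1–9 at r₀ = 0%/12 = 0; months 10+ at r₁ = 17.8%/12 = 0.0148333.
After month 9 (no interest yet): B = $3,690.00 − 9·$130.14 = $2,518.74.
Then at r₁ with $130.14/mo: n₂ = −ln(1 − r₁·B/P)/ln(1+r₁) ≈ 22.98 → 23 more payments.
Total paid = 31·$130.14 + $127.79 = $4,162.13; interest = $4,162.13 − $3,690.00 = $472.13.

$472.13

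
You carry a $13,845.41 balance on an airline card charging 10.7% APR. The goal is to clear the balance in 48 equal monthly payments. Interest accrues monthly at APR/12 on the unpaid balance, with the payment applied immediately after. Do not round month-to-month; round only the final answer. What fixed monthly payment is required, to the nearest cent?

$355.83

Monthly rate r = 10.7%/12 = 0.891667% = 0.00891667.
Level-payment amortization: P = B₀·r / (1 − (1+r)^(−n)) = 13845.41·0.00891667 / (1 − 1.00892^(−48)).
Denominator 1 − (1+r)^(−48) = 0.346950991.
P = 123.455 / 0.346950991 ≈ 355.83.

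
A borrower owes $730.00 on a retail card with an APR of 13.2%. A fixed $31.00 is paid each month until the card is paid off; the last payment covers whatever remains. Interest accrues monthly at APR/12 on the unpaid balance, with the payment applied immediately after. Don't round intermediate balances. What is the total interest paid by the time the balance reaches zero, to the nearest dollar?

Monthly rate r = 13.2%/12 = 1.1% = 0.011.
Payoff takes n = ⌈−ln(1 − rB₀/P)/ln(1+r)⌉ = ⌈27.404⌉ = 28 payments; the last is $12.57.
Total paid = 27·$31.00 + $12.57 = $849.57.
Total interest = total paid − principal = $849.57 − $730.00 = $119.57.

$120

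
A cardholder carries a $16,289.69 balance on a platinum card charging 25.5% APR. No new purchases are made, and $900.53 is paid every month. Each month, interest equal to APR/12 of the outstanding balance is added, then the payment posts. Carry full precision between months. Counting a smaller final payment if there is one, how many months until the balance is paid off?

24 months

Monthly rate r = 25.5%/12 = 2.125% = 0.02125.
Recurrence: B ← B·(1+r) − $900.53.
Month 1: interest $346.16; balance after payment $15,735.32.
Month 2: interest $334.38; balance after payment $15,169.16.
Closed form: n = −ln(1 − rB₀/P)/ln(1+r) = −ln(0.61561)/ln(1.02125) ≈ 23.072, so the balance reaches zero during payment 24.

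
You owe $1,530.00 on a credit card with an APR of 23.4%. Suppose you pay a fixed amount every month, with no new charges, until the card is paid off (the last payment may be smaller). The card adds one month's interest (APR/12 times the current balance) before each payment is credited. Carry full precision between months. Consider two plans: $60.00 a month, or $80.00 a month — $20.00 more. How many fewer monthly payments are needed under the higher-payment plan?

Monthly rate r = 23.4%/12 = 1.95% = 0.0195.
At $60.00/mo: n = ⌈−ln(1 − rB₀/P)/ln(1+r)⌉ = 36 payments (last $36.59); total interest = total paid − $1,530.00 = $606.59.
At $80.00/mo: 25 payments (last $13.42); total interest $403.42.
Payments saved = 36 − 25 = 11.

11 fewer payments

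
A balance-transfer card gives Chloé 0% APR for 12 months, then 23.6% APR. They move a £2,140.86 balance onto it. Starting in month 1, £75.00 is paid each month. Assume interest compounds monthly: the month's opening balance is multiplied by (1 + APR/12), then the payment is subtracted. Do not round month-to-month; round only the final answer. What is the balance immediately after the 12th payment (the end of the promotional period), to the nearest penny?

£1,240.86

Promo months 1–12 at r₀ = 0%/12 = 0; months 13+ at r₁ = 23.6%/12 = 0.0196667.
After month 12 (no interest yet): B = £2,140.86 − 12·£75.00 = £1,240.86.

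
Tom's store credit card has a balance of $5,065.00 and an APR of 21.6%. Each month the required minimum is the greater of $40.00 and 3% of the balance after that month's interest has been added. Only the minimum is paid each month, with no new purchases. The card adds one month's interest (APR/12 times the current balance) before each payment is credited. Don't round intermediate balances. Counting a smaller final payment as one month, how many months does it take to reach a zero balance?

158 months

Monthly rate r = 21.6%/12 = 1.8% = 0.018.
While 3% of the post-interest balance exceeds $40.00, each month B ← (B·(1+r))·(1 − 0.03), i.e. B shrinks by the factor (1+r)·0.97 = 0.98746.
This holds for months 1–108. Entering month 109 the balance is $1,296.24; 3% of the post-interest balance is now below $40.00, so the flat $40.00 minimum applies from here.
From month 109 a fixed $40.00 at rate r clears $1,296.24 in 50 more payments. Total: 108 + 50 = 158 months.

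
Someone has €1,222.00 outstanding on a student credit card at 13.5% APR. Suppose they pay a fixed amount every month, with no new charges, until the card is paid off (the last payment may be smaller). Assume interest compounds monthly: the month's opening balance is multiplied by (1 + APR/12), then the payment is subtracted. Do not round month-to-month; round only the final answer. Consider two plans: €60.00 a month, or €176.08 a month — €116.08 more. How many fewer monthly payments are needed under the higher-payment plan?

Monthly rate r = 13.5%/12 = 1.125% = 0.01125.
At €60.00/mo: n = ⌈−ln(1 − rB₀/P)/ln(1+r)⌉ = 24 payments (last €15.75); total interest = total paid − €1,222.00 = €173.75.
At €176.08/mo: 8 payments (last €47.12); total interest €57.68.
Payments saved = 24 − 8 = 16.

16 fewer payments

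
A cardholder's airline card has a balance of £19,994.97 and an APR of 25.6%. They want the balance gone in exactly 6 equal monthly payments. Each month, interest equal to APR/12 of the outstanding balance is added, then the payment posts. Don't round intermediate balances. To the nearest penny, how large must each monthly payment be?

Monthly rate r = 25.6%/12 = 2.13333% = 0.0213333.
Level-payment amortization: P = B₀·r / (1 − (1+r)^(−n)) = 19994.97·0.0213333 / (1 − 1.02133^(−6)).
Denominator 1 − (1+r)^(−6) = 0.118961346.
P = 426.559 / 0.118961346 ≈ 3585.70.

£3,585.70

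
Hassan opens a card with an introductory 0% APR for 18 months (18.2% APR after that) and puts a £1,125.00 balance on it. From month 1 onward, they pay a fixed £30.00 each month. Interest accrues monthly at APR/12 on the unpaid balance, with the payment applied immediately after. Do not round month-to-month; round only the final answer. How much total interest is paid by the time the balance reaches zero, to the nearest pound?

Promo months 1–18 at r₀ = 0%/12 = 0; months 19+ at r₁ = 18.2%/12 = 0.0151667.
After month 18 (no interest yet): B = £1,125.00 − 18·£30.00 = £585.00.
Then at r₁ with £30.00/mo: n₂ = −ln(1 − r₁·B/P)/ln(1+r₁) ≈ 23.29 → 24 more payments.
Total paid = 41·£30.00 + £8.83 = £1,238.83; interest = £1,238.83 − £1,125.00 = £113.83.

£114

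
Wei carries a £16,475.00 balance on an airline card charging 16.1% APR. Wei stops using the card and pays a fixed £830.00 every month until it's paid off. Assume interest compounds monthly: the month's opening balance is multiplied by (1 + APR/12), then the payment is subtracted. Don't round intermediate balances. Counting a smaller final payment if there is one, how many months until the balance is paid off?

24 payments

Monthly rate r = 16.1%/12 = 1.34167% = 0.0134167.
Recurrence: B ← B·(1+r) − £830.00.
Month 1: interest £221.04; balance after payment £15,866.04.
Month 2: interest £212.87; balance after payment £15,248.91.
Closed form: n = −ln(1 − rB₀/P)/ln(1+r) = −ln(0.73369)/ln(1.01342) ≈ 23.236, so the balance reaches zero during payment 24.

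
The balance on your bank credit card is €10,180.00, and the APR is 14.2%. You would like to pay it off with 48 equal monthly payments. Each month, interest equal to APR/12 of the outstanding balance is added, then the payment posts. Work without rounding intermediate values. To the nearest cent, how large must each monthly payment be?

Monthly rate r = 14.2%/12 = 1.18333% = 0.0118333.
Level-payment amortization: P = B₀·r / (1 − (1+r)^(−n)) = 10180.00·0.0118333 / (1 − 1.01183^(−48)).
Denominator 1 − (1+r)^(−48) = 0.431449769.
P = 120.463 / 0.431449769 ≈ 279.21.

€279.21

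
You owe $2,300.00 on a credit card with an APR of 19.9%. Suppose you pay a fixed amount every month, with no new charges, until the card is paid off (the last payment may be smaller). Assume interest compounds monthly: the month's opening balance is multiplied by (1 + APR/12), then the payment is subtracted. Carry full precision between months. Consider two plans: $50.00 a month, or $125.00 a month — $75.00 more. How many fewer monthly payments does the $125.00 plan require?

Monthly rate r = 19.9%/12 = 1.65833% = 0.0165833.
At $50.00/mo: n = ⌈−ln(1 − rB₀/P)/ln(1+r)⌉ = 88 payments (last $24.65); total interest = total paid − $2,300.00 = $2,074.65.
At $125.00/mo: 23 payments (last $16.79); total interest $466.79.
Payments saved = 88 − 23 = 65.

65 fewer payments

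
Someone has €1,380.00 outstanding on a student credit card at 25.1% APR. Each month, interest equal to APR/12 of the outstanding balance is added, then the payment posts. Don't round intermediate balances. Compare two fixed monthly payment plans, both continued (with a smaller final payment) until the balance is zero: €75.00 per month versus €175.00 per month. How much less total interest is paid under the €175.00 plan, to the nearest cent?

€236.48

Monthly rate r = 25.1%/12 = 2.09167% = 0.0209167.
At €75.00/mo: n = ⌈−ln(1 − rB₀/P)/ln(1+r)⌉ = 24 payments (last €35.68); total interest = total paid − €1,380.00 = €380.68.
At €175.00/mo: 9 payments (last €124.20); total interest €144.20.
Interest saved = €380.68 − €144.20 = €236.48.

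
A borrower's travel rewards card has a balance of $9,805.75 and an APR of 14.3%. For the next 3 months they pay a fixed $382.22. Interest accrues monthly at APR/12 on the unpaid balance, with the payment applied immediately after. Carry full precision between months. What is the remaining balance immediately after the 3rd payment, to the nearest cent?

$9,000.12

Monthly rate r = 14.3%/12 = 1.19167% = 0.0119167.
Each month: B ← B·(1+r) − $382.22.
Month 1: interest $116.85; balance after payment $9,540.38.
Month 2: interest $113.69; balance after payment $9,271.85.
Month 3: interest $110.49; balance after payment $9,000.12.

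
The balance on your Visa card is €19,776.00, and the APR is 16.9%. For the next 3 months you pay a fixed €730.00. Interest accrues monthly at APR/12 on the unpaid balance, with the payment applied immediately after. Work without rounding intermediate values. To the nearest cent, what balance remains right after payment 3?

€18,402.37

Monthly rate r = 16.9%/12 = 1.40833% = 0.0140833.
Each month: B ← B·(1+r) − €730.00.
Month 1: interest €278.51; balance after payment €19,324.51.
Month 2: interest €272.15; balance after payment €18,866.67.
Month 3: interest €265.71; balance after payment €18,402.37.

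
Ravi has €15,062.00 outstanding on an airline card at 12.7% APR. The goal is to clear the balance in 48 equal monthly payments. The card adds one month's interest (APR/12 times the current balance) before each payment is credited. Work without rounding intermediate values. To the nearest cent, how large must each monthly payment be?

Monthly rate r = 12.7%/12 = 1.05833% = 0.0105833.
Level-payment amortization: P = B₀·r / (1 − (1+r)^(−n)) = 15062.00·0.0105833 / (1 − 1.01058^(−48)).
Denominator 1 − (1+r)^(−48) = 0.396693941.
P = 159.406 / 0.396693941 ≈ 401.84.

€401.84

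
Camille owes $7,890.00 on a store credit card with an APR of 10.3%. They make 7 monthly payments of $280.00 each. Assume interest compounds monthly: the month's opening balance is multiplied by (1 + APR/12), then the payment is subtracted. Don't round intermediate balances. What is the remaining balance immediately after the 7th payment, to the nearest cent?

Monthly rate r = 10.3%/12 = 0.858333% = 0.00858333.
Each month: B ← B·(1+r) − $280.00.
Month 1: interest $67.72; balance after payment $7,677.72.
Month 2: interest $65.90; balance after payment $7,463.62.
Month 3: interest $64.06; balance after payment $7,247.69.
Month 4: interest $62.21; balance after payment $7,029.90.
Month 5: interest $60.34; balance after payment $6,810.23.
Month 6: interest $58.45; balance after payment $6,588.69.
Month 7: interest $56.55; balance after payment $6,365.24.

$6,365.24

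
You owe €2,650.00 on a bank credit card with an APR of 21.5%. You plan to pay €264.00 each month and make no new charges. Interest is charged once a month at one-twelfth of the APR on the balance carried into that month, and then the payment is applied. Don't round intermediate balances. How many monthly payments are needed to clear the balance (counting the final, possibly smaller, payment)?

12 months

Monthly rate r = 21.5%/12 = 1.79167% = 0.0179167.
Recurrence: B ← B·(1+r) − €264.00.
Month 1: interest €47.48; balance after payment €2,433.48.
Month 2: interest €43.60; balance after payment €2,213.08.
Closed form: n = −ln(1 − rB₀/P)/ln(1+r) = −ln(0.82015)/ln(1.01792) ≈ 11.165, so the balance reaches zero during payment 12.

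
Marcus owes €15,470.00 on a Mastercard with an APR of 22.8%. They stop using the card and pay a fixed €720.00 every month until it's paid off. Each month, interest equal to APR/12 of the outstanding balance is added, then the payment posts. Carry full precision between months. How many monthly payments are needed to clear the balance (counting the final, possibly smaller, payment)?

Monthly rate r = 22.8%/12 = 1.9% = 0.019.
Recurrence: B ← B·(1+r) − €720.00.
Month 1: interest €293.93; balance after payment €15,043.93.
Month 2: interest €285.83; balance after payment €14,609.76.
Closed form: n = −ln(1 − rB₀/P)/ln(1+r) = −ln(0.59176)/ln(1.019) ≈ 27.875, so the balance reaches zero during payment 28.

28 months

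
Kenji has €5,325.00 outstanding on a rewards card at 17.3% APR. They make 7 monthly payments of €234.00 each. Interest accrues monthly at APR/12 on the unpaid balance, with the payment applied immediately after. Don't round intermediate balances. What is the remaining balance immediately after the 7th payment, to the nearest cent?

Monthly rate r = 17.3%/12 = 1.44167% = 0.0144167.
Each month: B ← B·(1+r) − €234.00.
Month 1: interest €76.77; balance after payment €5,167.77.
Month 2: interest €74.50; balance after payment €5,008.27.
Month 3: interest €72.20; balance after payment €4,846.47.
Month 4: interest €69.87; balance after payment €4,682.34.
Month 5: interest €67.50; balance after payment €4,515.85.
Month 6: interest €65.10; balance after payment €4,346.95.
Month 7: interest €62.67; balance after payment €4,175.62.

€4,175.62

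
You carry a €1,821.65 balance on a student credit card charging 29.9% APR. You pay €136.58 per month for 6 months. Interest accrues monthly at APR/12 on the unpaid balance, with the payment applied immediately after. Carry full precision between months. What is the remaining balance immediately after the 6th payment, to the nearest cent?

€1,239.27

Monthly rate r = 29.9%/12 = 2.49167% = 0.0249167.
Each month: B ← B·(1+r) − €136.58.
Month 1: interest €45.39; balance after payment €1,730.46.
Month 2: interest €43.12; balance after payment €1,637.00.
Month 3: interest €40.79; balance after payment €1,541.21.
Month 4: interest €38.40; balance after payment €1,443.03.
Month 5: interest €35.96; balance after payment €1,342.40.
Month 6: interest €33.45; balance after payment €1,239.27.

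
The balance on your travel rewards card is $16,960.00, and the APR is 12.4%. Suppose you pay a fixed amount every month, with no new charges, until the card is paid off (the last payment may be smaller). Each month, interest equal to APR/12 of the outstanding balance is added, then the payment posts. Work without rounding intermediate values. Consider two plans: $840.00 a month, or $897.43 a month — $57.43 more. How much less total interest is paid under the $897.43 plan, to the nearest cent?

Monthly rate r = 12.4%/12 = 1.03333% = 0.0103333.
At $840.00/mo: n = ⌈−ln(1 − rB₀/P)/ln(1+r)⌉ = 23 payments (last $640.49); total interest = total paid − $16,960.00 = $2,160.49.
At $897.43/mo: 22 payments (last $120.90); total interest $2,006.93.
Interest saved = $2,160.49 − $2,006.93 = $153.56.

$153.56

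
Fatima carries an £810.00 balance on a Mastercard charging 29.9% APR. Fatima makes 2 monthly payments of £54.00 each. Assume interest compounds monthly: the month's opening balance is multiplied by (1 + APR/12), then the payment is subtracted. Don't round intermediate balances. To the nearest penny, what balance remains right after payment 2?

Monthly rate r = 29.9%/12 = 2.49167% = 0.0249167.
Each month: B ← B·(1+r) − £54.00.
Month 1: interest £20.18; balance after payment £776.18.
Month 2: interest £19.34; balance after payment £741.52.

£741.52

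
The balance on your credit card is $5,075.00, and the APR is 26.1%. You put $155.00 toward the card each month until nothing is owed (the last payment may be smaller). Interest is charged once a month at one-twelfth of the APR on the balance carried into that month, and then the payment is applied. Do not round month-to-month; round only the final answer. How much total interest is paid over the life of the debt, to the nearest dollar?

Monthly rate r = 26.1%/12 = 2.175% = 0.02175.
Payoff takes n = ⌈−ln(1 − rB₀/P)/ln(1+r)⌉ = ⌈57.874⌉ = 58 payments; the last is $135.69.
Total paid = 57·$155.00 + $135.69 = $8,970.69.
Total interest = total paid − principal = $8,970.69 − $5,075.00 = $3,895.69.

$3,896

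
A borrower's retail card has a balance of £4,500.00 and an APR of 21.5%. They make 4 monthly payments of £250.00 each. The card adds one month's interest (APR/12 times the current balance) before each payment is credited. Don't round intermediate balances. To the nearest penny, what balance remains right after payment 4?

£3,804.07

Monthly rate r = 21.5%/12 = 1.79167% = 0.0179167.
Each month: B ← B·(1+r) − £250.00.
Month 1: interest £80.62; balance after payment £4,330.62.
Month 2: interest £77.59; balance after payment £4,158.22.
Month 3: interest £74.50; balance after payment £3,982.72.
Month 4: interest £71.36; balance after payment £3,804.07.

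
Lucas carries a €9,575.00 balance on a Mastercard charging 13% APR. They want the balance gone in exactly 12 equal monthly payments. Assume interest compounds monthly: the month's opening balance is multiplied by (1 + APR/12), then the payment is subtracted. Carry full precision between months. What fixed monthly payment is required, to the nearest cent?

€855.21

Monthly rate r = 13%/12 = 1.08333% = 0.0108333.
Level-payment amortization: P = B₀·r / (1 − (1+r)^(−n)) = 9575.00·0.0108333 / (1 − 1.01083^(−12)).
Denominator 1 − (1+r)^(−12) = 0.121290459.
P = 103.729 / 0.121290459 ≈ 855.21.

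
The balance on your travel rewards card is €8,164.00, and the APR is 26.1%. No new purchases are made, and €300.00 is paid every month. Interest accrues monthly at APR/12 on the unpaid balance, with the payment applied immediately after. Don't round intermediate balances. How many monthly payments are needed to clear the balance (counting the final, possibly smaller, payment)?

42 months

Monthly rate r = 26.1%/12 = 2.175% = 0.02175.
Recurrence: B ← B·(1+r) − €300.00.
Month 1: interest €177.57; balance after payment €8,041.57.
Month 2: interest €174.90; balance after payment €7,916.47.
Closed form: n = −ln(1 − rB₀/P)/ln(1+r) = −ln(0.40811)/ln(1.02175) ≈ 41.652, so the balance reaches zero during payment 42.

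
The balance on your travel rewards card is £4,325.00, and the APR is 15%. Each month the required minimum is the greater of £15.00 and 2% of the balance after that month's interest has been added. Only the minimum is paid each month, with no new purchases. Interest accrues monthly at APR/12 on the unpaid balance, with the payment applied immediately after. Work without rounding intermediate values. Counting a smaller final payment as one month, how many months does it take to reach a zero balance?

305 months

Monthly rate r = 15%/12 = 1.25% = 0.0125.
While 2% of the post-interest balance exceeds £15.00, each month B ← (B·(1+r))·(1 − 0.02), i.e. B shrinks by the factor (1+r)·0.98 = 0.99225.
This holds for months 1–227. Entering month 228 the balance is £739.57; 2% of the post-interest balance is now below £15.00, so the flat £15.00 minimum applies from here.
From month 228 a fixed £15.00 at rate r clears £739.57 in 78 more payments. Total: 227 + 78 = 305 months.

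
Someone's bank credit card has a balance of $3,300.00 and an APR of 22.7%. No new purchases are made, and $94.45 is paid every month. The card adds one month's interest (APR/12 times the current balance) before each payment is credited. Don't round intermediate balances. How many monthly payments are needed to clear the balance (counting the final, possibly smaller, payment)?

58 payments

Monthly rate r = 22.7%/12 = 1.89167% = 0.0189167.
Recurrence: B ← B·(1+r) − $94.45.
Month 1: interest $62.42; balance after payment $3,267.98.
Month 2: interest $61.82; balance after payment $3,235.34.
Closed form: n = −ln(1 − rB₀/P)/ln(1+r) = −ln(0.33907)/ln(1.01892) ≈ 57.714, so the balance reaches zero during payment 58.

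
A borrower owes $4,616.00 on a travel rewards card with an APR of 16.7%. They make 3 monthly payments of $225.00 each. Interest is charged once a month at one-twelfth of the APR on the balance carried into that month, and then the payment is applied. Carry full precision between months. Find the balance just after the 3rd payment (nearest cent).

$4,126.98

Monthly rate r = 16.7%/12 = 1.39167% = 0.0139167.
Each month: B ← B·(1+r) − $225.00.
Month 1: interest $64.24; balance after payment $4,455.24.
Month 2: interest $62.00; balance after payment $4,292.24.
Month 3: interest $59.73; balance after payment $4,126.98.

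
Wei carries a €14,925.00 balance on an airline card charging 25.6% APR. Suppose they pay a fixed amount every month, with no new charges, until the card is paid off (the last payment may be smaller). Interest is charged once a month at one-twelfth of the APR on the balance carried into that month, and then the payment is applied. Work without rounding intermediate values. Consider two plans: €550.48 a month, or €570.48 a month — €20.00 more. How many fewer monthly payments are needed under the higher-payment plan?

2 fewer payments

Monthly rate r = 25.6%/12 = 2.13333% = 0.0213333.
At €550.48/mo: n = ⌈−ln(1 − rB₀/P)/ln(1+r)⌉ = 41 payments (last €505.05); total interest = total paid − €14,925.00 = €7,599.25.
At €570.48/mo: 39 payments (last €395.61); total interest €7,148.85.
Payments saved = 41 − 39 = 2.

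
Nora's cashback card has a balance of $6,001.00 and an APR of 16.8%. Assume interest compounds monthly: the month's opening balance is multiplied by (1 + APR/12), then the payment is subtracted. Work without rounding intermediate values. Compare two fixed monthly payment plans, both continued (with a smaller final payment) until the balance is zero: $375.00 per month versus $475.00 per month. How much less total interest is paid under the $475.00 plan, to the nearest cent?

Monthly rate r = 16.8%/12 = 1.4% = 0.014.
At $375.00/mo: n = ⌈−ln(1 − rB₀/P)/ln(1+r)⌉ = 19 payments (last $92.15); total interest = total paid − $6,001.00 = $841.15.
At $475.00/mo: 15 payments (last $0.08); total interest $649.08.
Interest saved = $841.15 − $649.08 = $192.07.

$192.07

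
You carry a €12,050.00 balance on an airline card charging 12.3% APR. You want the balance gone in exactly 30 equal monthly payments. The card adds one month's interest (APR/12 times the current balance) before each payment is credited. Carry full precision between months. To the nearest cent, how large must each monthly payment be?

Monthly rate r = 12.3%/12 = 1.025% = 0.01025.
Level-payment amortization: P = B₀·r / (1 − (1+r)^(−n)) = 12050.00·0.01025 / (1 − 1.01025^(−30)).
Denominator 1 − (1+r)^(−30) = 0.263565329.
P = 123.513 / 0.263565329 ≈ 468.62.

€468.62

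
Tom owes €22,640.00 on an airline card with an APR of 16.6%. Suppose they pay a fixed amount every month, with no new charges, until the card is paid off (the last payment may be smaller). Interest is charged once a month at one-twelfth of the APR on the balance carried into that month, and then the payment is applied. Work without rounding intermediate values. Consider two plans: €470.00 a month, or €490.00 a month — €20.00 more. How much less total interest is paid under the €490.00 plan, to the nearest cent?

Monthly rate r = 16.6%/12 = 1.38333% = 0.0138333.
At €470.00/mo: n = ⌈−ln(1 − rB₀/P)/ln(1+r)⌉ = 80 payments (last €422.21); total interest = total paid − €22,640.00 = €14,912.21.
At €490.00/mo: 75 payments (last €95.39); total interest €13,715.39.
Interest saved = €14,912.21 − €13,715.39 = €1,196.82.

€1,196.82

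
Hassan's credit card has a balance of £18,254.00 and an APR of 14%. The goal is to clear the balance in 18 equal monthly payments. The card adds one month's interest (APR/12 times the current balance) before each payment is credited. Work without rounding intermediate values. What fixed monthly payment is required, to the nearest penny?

£1,130.20

Monthly rate r = 14%/12 = 1.16667% = 0.0116667.
Level-payment amortization: P = B₀·r / (1 − (1+r)^(−n)) = 18254.00·0.0116667 / (1 − 1.01167^(−18)).
Denominator 1 − (1+r)^(−18) = 0.188429845.
P = 212.963 / 0.188429845 ≈ 1130.20.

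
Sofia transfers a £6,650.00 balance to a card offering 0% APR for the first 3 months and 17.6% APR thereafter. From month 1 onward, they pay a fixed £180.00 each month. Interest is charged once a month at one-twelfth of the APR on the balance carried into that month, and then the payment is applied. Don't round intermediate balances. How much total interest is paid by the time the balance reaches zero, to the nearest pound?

£2,406

Promo months 1–3 at r₀ = 0%/12 = 0; months 4+ at r₁ = 17.6%/12 = 0.0146667.
After month 3 (no interest yet): B = £6,650.00 − 3·£180.00 = £6,110.00.
Then at r₁ with £180.00/mo: n₂ = −ln(1 − r₁·B/P)/ln(1+r₁) ≈ 47.31 → 48 more payments.
Total paid = 50·£180.00 + £56.32 = £9,056.32; interest = £9,056.32 − £6,650.00 = £2,406.32.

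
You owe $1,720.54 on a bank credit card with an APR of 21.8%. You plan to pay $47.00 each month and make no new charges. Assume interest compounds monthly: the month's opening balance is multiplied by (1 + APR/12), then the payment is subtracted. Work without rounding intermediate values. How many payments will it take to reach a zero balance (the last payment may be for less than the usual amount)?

Monthly rate r = 21.8%/12 = 1.81667% = 0.0181667.
Recurrence: B ← B·(1+r) − $47.00.
Month 1: interest $31.26; balance after payment $1,704.80.
Month 2: interest $30.97; balance after payment $1,688.77.
Closed form: n = −ln(1 − rB₀/P)/ln(1+r) = −ln(0.33497)/ln(1.01817) ≈ 60.750, so the balance reaches zero during payment 61.

61 payments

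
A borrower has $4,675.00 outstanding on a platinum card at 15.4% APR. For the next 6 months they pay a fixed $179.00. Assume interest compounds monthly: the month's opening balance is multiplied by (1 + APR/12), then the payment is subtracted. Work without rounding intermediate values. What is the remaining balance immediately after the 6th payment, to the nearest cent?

$3,937.67

Monthly rate r = 15.4%/12 = 1.28333% = 0.0128333.
Each month: B ← B·(1+r) − $179.00.
Month 1: interest $60.00; balance after payment $4,556.00.
Month 2: interest $58.47; balance after payment $4,435.46.
Month 3: interest $56.92; balance after payment $4,313.39.
Month 4: interest $55.36; balance after payment $4,189.74.
Month 5: interest $53.77; balance after payment $4,064.51.
Month 6: interest $52.16; balance after payment $3,937.67.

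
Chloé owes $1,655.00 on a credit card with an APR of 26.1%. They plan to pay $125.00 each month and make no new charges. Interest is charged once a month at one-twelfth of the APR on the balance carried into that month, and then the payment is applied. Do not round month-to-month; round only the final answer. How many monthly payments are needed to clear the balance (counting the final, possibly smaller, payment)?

Monthly rate r = 26.1%/12 = 2.175% = 0.02175.
Recurrence: B ← B·(1+r) − $125.00.
Month 1: interest $36.00; balance after payment $1,566.00.
Month 2: interest $34.06; balance after payment $1,475.06.
Closed form: n = −ln(1 − rB₀/P)/ln(1+r) = −ln(0.71203)/ln(1.02175) ≈ 15.785, so the balance reaches zero during payment 16.

16 payments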